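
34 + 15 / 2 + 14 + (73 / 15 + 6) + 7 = 2201 / 30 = 73.37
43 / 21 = 2.05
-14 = -14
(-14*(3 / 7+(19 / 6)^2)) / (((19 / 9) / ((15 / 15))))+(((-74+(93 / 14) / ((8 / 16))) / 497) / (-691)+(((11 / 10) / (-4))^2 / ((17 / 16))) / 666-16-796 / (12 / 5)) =-21565231411211989 / 51714130570200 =-417.01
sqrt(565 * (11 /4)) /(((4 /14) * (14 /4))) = sqrt(6215) /2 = 39.42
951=951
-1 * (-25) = 25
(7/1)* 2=14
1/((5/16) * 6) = 8/15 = 0.53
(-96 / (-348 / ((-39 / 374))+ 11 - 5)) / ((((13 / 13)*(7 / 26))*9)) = -5408 / 456351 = -0.01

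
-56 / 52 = -1.08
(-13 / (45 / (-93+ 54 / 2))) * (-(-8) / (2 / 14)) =16016 / 15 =1067.73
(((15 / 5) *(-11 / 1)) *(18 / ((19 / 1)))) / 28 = -297 / 266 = -1.12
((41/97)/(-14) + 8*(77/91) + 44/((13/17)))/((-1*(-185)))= 226951/653198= 0.35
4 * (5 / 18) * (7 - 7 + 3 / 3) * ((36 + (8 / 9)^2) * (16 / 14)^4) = 122060800 / 1750329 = 69.74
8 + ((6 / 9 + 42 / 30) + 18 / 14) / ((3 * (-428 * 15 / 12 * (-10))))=8.00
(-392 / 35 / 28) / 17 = -2 / 85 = -0.02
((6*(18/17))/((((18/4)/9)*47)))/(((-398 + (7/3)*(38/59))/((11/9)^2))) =-118/115855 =-0.00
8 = 8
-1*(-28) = 28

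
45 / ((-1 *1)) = -45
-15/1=-15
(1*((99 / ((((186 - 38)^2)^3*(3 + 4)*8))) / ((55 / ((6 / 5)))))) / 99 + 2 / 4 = 40460479179366403 / 80920958358732800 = 0.50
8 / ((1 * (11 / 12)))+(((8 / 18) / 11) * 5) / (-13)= 8.71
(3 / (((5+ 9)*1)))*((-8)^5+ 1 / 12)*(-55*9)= 194641425 / 56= 3475739.73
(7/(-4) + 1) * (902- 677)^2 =-151875/4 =-37968.75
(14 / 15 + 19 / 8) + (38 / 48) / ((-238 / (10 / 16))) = 3.31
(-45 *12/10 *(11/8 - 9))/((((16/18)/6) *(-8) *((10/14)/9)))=-2801547/640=-4377.42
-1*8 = -8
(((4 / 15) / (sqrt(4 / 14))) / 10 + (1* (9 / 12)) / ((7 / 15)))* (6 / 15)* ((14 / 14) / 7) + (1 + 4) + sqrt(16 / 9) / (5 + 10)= 2* sqrt(14) / 2625 + 22847 / 4410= 5.18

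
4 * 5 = 20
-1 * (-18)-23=-5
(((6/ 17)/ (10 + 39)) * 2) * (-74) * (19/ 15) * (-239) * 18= 24194448/ 4165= 5808.99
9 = 9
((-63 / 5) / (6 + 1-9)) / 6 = 21 / 20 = 1.05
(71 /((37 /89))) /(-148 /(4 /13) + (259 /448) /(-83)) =-0.36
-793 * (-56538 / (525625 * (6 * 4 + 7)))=44834634 / 16294375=2.75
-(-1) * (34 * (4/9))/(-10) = -1.51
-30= -30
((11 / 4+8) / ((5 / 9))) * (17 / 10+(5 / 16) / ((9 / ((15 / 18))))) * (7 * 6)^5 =437226155289 / 100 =4372261552.89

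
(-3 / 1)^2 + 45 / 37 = 378 / 37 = 10.22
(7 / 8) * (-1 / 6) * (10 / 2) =-35 / 48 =-0.73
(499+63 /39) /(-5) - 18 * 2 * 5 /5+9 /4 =-34807 /260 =-133.87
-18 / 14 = -1.29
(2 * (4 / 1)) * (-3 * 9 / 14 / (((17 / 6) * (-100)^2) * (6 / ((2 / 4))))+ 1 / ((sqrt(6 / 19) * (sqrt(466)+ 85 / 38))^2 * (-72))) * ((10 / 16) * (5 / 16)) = -839199489174127 / 5206937491144166400+ 276932125 * sqrt(466) / 191431525409712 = -0.00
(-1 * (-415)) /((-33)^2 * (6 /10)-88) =2075 /2827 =0.73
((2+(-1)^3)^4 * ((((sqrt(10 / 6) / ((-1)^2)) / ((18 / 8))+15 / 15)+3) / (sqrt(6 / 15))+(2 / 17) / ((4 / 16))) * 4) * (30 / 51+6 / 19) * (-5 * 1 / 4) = 2920 * sqrt(10) * (-27-sqrt(15)) / 8721-11680 / 5491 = -34.82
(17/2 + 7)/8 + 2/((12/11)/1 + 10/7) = 4239/1552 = 2.73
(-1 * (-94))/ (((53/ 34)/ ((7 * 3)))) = 67116/ 53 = 1266.34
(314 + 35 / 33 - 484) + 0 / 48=-5575 / 33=-168.94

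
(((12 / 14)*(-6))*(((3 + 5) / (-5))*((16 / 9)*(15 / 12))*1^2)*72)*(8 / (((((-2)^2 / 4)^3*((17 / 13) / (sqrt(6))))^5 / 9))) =8869399658496*sqrt(6) / 9938999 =2185884.46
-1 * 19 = -19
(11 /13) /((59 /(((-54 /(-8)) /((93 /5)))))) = 495 /95108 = 0.01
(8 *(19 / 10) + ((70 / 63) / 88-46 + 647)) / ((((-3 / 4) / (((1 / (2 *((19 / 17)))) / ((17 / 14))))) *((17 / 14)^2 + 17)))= -1673978572 / 102166515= -16.38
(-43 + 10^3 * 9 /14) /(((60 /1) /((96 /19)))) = 50.51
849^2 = 720801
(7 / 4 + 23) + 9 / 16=405 / 16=25.31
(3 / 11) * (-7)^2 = 147 / 11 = 13.36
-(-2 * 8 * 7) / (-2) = -56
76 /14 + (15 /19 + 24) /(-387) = 92039 /17157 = 5.36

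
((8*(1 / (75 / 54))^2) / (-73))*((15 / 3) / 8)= -324 / 9125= -0.04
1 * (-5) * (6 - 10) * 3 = 60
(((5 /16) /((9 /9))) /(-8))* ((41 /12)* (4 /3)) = -205 /1152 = -0.18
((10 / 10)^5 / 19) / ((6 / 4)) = 0.04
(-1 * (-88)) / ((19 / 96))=8448 / 19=444.63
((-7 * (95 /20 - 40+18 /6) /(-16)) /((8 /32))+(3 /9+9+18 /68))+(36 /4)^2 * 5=358.16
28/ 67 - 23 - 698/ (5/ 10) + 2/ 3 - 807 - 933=-634741/ 201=-3157.92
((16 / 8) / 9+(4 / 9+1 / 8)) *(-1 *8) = -6.33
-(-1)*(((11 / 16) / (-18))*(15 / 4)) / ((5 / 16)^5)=-90112 / 1875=-48.06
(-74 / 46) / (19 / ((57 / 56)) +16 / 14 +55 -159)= 777 / 40664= 0.02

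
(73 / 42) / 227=73 / 9534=0.01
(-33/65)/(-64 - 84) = 33/9620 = 0.00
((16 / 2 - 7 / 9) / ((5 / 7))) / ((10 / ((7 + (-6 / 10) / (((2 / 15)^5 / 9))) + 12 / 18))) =-1119403649 / 8640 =-129560.61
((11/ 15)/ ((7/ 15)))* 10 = 110/ 7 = 15.71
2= 2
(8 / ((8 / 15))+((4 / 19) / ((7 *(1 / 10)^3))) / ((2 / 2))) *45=269775 / 133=2028.38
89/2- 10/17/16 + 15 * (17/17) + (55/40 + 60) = 8217/68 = 120.84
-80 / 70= -8 / 7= -1.14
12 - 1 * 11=1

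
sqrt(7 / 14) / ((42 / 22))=11 * sqrt(2) / 42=0.37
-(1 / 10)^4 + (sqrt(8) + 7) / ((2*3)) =sqrt(2) / 3 + 34997 / 30000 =1.64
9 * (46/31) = 13.35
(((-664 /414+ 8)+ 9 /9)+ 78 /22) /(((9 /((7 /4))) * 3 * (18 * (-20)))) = -87199 /44264880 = -0.00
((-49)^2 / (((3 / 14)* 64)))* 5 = 84035 / 96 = 875.36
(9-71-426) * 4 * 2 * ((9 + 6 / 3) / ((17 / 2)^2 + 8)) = -171776 / 321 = -535.13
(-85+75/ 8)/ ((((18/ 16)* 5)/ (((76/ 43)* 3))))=-9196/ 129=-71.29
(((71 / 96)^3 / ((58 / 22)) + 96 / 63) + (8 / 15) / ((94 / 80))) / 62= 17989658405 / 523358502912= 0.03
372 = 372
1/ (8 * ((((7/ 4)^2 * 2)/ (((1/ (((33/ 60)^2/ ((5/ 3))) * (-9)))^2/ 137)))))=4000000/ 71649789057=0.00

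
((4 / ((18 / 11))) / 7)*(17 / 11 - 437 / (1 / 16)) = -21970 / 9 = -2441.11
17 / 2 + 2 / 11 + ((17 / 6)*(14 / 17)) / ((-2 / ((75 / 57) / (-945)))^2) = 2111141993 / 243168156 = 8.68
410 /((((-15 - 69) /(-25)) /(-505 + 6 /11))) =-28438625 /462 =-61555.47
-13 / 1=-13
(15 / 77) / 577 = 15 / 44429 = 0.00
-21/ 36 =-7/ 12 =-0.58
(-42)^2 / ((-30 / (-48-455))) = 147882 / 5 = 29576.40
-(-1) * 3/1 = 3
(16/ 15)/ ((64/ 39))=13/ 20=0.65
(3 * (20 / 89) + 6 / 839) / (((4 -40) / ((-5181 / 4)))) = 14643233 / 597368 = 24.51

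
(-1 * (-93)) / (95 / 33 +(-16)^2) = 3069 / 8543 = 0.36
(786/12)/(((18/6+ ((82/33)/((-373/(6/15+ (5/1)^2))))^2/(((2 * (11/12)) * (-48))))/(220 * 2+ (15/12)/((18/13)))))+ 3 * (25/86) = 827923383678988175/85988589795544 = 9628.29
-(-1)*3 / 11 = 3 / 11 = 0.27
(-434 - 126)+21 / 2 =-1099 / 2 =-549.50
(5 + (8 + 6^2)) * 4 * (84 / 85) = 193.69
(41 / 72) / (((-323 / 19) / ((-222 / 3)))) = 1517 / 612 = 2.48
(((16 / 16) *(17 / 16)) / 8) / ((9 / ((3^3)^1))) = 51 / 128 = 0.40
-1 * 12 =-12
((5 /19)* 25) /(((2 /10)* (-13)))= -625 /247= -2.53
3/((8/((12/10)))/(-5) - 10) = -9/34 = -0.26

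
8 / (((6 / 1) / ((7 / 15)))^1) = 28 / 45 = 0.62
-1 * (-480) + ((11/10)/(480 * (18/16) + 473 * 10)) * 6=12648033/26350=480.00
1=1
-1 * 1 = -1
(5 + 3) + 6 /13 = 110 /13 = 8.46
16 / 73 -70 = -5094 / 73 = -69.78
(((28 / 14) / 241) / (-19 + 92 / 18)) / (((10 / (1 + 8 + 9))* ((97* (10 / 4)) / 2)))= -648 / 73053125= -0.00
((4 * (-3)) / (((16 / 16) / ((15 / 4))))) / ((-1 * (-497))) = -45 / 497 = -0.09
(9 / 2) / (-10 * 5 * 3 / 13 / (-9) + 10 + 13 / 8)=1404 / 4027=0.35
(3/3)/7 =1/7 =0.14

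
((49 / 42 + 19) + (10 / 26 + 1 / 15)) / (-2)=-10.31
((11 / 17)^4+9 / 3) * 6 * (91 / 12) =12066782 / 83521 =144.48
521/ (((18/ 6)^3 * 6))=521/ 162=3.22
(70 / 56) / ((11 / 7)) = 35 / 44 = 0.80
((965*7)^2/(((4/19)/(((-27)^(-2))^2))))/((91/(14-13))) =123852925/27634932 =4.48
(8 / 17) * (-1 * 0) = 0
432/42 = 72/7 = 10.29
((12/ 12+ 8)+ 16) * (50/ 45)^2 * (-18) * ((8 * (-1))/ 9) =40000/ 81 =493.83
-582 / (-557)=582 / 557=1.04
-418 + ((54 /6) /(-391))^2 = -63904177 /152881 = -418.00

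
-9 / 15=-3 / 5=-0.60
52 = 52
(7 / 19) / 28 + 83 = 6309 / 76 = 83.01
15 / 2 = 7.50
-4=-4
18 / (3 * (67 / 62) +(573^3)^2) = 372 / 731472775023609373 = 0.00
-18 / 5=-3.60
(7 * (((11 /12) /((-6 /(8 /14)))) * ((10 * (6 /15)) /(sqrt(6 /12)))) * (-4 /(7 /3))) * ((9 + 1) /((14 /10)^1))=4400 * sqrt(2) /147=42.33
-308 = -308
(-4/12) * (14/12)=-7/18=-0.39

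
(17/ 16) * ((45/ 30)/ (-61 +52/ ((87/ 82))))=-4437/ 33376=-0.13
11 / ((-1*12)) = -11 / 12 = -0.92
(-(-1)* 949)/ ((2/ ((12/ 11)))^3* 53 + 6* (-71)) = -204984/ 21473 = -9.55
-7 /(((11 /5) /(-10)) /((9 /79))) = 3.62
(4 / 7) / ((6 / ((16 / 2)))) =0.76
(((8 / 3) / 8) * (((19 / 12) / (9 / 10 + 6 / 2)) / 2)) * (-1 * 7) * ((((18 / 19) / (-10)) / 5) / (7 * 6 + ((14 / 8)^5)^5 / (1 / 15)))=281474976710656 / 560376419091047767993005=0.00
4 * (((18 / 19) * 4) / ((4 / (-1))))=-72 / 19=-3.79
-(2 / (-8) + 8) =-31 / 4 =-7.75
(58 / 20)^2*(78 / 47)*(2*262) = 8593338 / 1175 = 7313.48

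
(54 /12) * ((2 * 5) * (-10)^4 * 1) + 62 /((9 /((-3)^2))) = 450062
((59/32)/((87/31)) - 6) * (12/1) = -64.12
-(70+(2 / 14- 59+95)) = -743 / 7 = -106.14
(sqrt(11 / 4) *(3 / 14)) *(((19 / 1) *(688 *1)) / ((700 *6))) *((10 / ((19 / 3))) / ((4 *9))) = 43 *sqrt(11) / 2940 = 0.05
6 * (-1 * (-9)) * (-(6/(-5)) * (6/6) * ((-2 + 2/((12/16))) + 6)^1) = 432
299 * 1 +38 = 337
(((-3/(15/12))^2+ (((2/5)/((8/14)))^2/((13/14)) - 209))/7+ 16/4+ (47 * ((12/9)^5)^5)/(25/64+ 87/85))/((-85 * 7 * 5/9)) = -187009810838636129033509/1400505819232279646250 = -133.53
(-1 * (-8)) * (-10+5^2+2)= 136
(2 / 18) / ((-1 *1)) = -1 / 9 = -0.11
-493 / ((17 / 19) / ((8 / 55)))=-4408 / 55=-80.15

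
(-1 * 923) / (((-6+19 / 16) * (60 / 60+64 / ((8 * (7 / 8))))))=208 / 11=18.91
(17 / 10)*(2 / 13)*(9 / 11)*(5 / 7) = 0.15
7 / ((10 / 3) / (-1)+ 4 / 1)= 21 / 2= 10.50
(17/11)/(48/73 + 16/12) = 3723/4796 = 0.78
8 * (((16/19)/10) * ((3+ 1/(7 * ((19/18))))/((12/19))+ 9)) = 6256/665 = 9.41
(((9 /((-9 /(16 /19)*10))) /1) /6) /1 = -4 /285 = -0.01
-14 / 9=-1.56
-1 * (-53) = 53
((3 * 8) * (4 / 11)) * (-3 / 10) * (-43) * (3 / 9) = 2064 / 55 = 37.53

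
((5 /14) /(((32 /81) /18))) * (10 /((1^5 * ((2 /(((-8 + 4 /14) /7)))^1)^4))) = 9685512225 /645657712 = 15.00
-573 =-573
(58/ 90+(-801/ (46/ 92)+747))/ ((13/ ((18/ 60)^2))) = -19223/ 3250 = -5.91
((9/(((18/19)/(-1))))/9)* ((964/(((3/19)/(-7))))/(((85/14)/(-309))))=-1756376188/765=-2295916.59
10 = 10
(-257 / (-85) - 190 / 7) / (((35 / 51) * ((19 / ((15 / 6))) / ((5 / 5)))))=-43053 / 9310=-4.62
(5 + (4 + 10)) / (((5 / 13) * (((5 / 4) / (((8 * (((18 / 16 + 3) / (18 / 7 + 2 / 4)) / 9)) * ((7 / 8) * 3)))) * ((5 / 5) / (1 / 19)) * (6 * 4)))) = 7007 / 25800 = 0.27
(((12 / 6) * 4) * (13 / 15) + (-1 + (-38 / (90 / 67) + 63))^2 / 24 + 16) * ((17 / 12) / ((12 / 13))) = 754902629 / 6998400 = 107.87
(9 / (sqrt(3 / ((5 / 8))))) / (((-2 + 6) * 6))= sqrt(30) / 32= 0.17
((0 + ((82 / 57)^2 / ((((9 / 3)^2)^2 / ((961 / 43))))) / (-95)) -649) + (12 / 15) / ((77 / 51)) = -53679877730081 / 82778493105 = -648.48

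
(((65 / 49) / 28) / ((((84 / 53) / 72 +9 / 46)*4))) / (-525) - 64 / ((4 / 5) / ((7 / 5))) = -112.00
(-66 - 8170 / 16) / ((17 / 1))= -33.92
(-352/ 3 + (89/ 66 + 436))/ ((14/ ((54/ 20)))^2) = 5132403/ 431200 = 11.90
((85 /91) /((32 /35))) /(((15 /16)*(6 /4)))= 85 /117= 0.73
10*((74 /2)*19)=7030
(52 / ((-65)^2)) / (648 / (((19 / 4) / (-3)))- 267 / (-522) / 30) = -79344 / 2638286885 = -0.00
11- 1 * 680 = -669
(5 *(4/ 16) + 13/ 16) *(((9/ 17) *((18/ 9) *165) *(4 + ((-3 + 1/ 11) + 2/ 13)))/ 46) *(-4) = -396495/ 10166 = -39.00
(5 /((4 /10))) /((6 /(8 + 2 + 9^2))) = 2275 /12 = 189.58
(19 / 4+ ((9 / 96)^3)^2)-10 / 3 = 4563404939 / 3221225472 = 1.42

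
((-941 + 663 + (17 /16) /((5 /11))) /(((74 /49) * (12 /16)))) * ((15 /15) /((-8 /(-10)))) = -360199 /1184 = -304.22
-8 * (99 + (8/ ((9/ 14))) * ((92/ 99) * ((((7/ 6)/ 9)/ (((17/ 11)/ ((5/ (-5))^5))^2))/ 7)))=-501031432/ 632043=-792.72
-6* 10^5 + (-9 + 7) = -600002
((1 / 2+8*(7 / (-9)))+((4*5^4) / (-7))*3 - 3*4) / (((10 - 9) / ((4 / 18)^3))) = -548932 / 45927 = -11.95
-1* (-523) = 523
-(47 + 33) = -80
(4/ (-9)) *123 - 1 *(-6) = -48.67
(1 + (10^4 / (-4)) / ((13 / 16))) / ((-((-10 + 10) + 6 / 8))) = 53316 / 13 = 4101.23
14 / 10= 7 / 5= 1.40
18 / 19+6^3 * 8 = 32850 / 19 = 1728.95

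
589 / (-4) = -589 / 4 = -147.25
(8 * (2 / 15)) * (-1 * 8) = -128 / 15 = -8.53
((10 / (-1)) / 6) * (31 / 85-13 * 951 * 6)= 6305099 / 51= 123629.39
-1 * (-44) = 44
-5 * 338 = -1690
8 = 8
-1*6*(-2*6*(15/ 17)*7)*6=45360/ 17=2668.24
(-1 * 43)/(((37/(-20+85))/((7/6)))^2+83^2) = -8902075/1426244509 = -0.01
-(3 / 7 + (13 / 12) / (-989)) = -35513 / 83076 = -0.43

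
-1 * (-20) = 20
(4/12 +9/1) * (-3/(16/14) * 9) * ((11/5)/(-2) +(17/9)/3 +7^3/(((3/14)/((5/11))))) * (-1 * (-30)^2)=1587234705/11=144294064.09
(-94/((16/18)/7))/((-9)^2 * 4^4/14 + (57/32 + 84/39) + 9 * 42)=-2155608/5425283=-0.40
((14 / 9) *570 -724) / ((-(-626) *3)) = 244 / 2817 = 0.09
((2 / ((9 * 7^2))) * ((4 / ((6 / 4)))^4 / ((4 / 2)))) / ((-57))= -4096 / 2036097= -0.00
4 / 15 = 0.27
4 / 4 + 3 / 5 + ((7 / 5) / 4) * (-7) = -17 / 20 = -0.85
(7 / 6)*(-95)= -665 / 6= -110.83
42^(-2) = 0.00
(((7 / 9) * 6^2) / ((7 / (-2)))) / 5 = -1.60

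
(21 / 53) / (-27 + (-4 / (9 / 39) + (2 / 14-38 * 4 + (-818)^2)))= 441 / 744516652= 0.00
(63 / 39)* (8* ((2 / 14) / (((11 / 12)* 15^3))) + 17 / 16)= 1473137 / 858000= 1.72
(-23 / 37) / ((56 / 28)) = -23 / 74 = -0.31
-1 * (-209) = 209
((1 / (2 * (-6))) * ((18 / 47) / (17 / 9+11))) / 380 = -0.00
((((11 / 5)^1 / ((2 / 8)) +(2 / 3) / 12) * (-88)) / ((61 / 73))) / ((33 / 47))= -10938028 / 8235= -1328.24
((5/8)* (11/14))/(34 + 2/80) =275/19054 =0.01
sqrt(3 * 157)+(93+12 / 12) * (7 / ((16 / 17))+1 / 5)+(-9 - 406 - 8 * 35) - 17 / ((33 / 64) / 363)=-477803 / 40+sqrt(471)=-11923.37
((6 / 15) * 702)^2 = 1971216 / 25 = 78848.64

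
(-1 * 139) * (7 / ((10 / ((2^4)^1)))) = -1556.80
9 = 9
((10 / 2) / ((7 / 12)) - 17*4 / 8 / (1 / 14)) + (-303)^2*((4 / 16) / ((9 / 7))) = 496757 / 28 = 17741.32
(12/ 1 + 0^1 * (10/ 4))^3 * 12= 20736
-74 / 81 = -0.91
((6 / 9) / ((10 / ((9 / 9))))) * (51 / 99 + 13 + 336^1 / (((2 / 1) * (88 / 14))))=1328 / 495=2.68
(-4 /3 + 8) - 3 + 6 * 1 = 29 /3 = 9.67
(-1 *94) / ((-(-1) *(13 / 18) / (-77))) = 130284 / 13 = 10021.85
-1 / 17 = -0.06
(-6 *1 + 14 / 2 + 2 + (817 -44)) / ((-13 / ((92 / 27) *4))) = -285568 / 351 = -813.58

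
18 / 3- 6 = 0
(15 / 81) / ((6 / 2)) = 0.06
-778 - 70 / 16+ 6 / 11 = -781.83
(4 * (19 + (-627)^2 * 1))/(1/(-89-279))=-578713856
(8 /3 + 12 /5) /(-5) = -76 /75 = -1.01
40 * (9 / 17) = 360 / 17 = 21.18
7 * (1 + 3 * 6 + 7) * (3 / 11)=49.64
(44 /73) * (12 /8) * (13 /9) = 286 /219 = 1.31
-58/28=-29/14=-2.07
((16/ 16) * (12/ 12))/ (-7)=-0.14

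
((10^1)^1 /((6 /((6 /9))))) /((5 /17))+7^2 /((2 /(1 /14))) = 199 /36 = 5.53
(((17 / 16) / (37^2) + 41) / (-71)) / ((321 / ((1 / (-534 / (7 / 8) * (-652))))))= -6286567 / 1390482897878016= -0.00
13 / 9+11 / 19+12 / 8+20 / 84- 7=-7753 / 2394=-3.24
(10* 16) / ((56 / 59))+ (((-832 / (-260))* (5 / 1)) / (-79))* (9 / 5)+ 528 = 1925012 / 2765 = 696.21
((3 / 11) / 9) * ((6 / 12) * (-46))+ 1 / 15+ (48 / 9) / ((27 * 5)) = -2632 / 4455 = -0.59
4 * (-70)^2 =19600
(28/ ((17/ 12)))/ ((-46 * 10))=-84/ 1955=-0.04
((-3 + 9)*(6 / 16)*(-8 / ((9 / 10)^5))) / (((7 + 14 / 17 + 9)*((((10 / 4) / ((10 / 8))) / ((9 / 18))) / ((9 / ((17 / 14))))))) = -350000 / 104247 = -3.36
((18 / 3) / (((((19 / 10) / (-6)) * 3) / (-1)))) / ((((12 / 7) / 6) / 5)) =2100 / 19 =110.53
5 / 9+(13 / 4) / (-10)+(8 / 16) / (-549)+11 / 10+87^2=55414813 / 7320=7570.33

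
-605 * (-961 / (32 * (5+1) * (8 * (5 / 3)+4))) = 581405 / 3328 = 174.70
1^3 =1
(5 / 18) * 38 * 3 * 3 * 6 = 570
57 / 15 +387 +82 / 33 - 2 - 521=-21403 / 165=-129.72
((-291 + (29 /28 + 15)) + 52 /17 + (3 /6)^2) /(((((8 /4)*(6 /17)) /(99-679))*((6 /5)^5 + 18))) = 14648171875 /1344546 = 10894.51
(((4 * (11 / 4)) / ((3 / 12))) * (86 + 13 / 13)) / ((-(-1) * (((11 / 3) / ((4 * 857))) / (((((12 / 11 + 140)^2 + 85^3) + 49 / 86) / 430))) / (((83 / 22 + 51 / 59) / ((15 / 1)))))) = 5921743056603534966 / 3630003025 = 1631332815.93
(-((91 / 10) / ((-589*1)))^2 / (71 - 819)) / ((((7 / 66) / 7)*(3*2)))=8281 / 2359062800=0.00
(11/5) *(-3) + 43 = 182/5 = 36.40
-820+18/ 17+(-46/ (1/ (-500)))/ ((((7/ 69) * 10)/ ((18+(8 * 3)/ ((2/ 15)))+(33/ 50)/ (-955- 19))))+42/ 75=6502484686217/ 1448825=4488109.11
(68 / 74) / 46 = 17 / 851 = 0.02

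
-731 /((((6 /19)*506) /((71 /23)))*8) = -986119 /558624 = -1.77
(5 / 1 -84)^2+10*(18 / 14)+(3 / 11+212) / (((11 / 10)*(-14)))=5285342 / 847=6240.07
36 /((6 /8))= 48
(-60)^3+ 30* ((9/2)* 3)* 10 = -211950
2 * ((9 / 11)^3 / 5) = 1458 / 6655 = 0.22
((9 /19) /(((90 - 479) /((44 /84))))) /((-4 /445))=14685 /206948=0.07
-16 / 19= -0.84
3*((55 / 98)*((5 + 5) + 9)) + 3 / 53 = 166449 / 5194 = 32.05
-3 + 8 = 5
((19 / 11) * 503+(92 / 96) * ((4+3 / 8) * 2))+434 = 1384631 / 1056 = 1311.20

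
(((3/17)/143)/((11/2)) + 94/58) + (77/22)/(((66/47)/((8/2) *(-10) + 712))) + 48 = 1337354049/775489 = 1724.53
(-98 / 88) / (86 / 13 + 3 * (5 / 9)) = -1911 / 14212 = -0.13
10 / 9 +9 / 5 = 131 / 45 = 2.91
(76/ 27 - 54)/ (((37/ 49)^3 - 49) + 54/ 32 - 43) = 2601454688/ 4568193639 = 0.57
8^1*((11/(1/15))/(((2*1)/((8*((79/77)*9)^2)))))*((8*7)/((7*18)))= 200082.52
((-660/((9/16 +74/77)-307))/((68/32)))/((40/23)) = 1246784/2132633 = 0.58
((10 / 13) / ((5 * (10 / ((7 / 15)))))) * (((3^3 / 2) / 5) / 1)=63 / 3250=0.02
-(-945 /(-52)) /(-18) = 105 /104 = 1.01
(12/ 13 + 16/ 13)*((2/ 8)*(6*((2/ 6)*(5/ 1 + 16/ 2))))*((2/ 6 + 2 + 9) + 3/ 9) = 490/ 3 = 163.33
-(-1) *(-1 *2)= -2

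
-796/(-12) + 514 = 1741/3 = 580.33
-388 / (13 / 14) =-5432 / 13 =-417.85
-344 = -344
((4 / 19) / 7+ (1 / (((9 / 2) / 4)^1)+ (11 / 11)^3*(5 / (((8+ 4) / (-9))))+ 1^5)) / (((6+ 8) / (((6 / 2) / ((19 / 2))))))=-8767 / 212268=-0.04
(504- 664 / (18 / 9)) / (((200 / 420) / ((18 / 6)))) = 5418 / 5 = 1083.60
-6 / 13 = -0.46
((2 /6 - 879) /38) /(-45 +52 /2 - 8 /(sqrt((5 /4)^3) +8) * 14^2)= 16532992 * sqrt(5) /2157934215 +77170218 /719311405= 0.12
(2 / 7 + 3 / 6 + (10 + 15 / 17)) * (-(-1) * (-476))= -5554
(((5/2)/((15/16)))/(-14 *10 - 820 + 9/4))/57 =-0.00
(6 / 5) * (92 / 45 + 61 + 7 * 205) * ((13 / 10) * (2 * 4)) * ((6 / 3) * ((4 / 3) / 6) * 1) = 8309.15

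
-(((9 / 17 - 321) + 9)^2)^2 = -786074770850625 / 83521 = -9411702097.08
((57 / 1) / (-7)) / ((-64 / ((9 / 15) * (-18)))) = -1.37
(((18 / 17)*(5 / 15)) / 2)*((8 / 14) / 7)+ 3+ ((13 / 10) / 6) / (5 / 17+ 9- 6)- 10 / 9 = 1.97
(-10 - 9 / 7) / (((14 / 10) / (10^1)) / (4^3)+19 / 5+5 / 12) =-758400 / 283507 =-2.68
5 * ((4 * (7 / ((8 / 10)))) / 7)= 25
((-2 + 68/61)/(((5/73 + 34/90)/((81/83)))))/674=-7184295/2501334646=-0.00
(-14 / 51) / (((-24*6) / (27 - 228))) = -469 / 1224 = -0.38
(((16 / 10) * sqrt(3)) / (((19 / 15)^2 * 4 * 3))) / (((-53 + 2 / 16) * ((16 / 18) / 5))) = -150 * sqrt(3) / 16967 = -0.02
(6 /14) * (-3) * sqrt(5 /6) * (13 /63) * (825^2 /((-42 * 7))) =983125 * sqrt(30) /9604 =560.68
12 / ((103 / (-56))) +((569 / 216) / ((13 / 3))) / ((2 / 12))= -46225 / 16068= -2.88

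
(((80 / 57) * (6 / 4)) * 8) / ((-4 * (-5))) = 16 / 19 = 0.84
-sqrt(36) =-6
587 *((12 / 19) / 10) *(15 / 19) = 10566 / 361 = 29.27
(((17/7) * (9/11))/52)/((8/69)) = 10557/32032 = 0.33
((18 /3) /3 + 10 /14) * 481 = 9139 /7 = 1305.57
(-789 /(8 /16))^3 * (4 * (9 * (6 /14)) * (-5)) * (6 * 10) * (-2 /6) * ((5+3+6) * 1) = -84874015123200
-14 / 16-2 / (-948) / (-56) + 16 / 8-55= -53.88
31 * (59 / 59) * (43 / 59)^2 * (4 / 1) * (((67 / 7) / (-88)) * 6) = -11521119 / 268037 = -42.98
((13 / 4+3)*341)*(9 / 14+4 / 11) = 120125 / 56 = 2145.09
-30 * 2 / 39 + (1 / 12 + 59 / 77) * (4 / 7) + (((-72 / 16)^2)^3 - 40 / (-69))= 85642681401 / 10314304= 8303.29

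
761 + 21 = 782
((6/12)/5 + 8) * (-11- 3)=-567/5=-113.40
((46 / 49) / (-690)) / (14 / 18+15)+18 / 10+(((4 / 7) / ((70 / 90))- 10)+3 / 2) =-14824 / 2485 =-5.97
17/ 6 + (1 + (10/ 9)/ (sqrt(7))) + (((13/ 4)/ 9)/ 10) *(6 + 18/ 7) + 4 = 10 *sqrt(7)/ 63 + 57/ 7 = 8.56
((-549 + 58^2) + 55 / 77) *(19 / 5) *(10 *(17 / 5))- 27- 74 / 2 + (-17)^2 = 2548107 / 7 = 364015.29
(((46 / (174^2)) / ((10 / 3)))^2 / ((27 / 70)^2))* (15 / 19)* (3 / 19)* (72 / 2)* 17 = 2203285 / 20681603721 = 0.00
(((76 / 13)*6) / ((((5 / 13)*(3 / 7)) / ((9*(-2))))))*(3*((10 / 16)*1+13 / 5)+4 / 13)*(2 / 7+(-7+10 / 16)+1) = 50596677 / 260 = 194602.60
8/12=2/3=0.67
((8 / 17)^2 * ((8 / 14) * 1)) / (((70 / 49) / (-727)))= -93056 / 1445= -64.40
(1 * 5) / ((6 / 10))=25 / 3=8.33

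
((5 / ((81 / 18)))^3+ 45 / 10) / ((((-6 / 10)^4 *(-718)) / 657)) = -390595625 / 9421596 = -41.46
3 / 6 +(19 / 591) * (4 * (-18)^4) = 5318981 / 394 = 13499.95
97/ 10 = 9.70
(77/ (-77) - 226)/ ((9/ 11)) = -2497/ 9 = -277.44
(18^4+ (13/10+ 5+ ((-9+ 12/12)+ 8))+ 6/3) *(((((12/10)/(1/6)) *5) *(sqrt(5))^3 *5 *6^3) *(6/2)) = 61226843760 *sqrt(5) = 136907384695.12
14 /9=1.56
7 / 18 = 0.39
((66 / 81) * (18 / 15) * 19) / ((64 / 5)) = 209 / 144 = 1.45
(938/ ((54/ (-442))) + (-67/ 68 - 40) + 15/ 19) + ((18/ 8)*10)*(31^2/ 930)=-134210077/ 17442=-7694.65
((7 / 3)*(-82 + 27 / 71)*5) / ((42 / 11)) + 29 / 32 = -5081069 / 20448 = -248.49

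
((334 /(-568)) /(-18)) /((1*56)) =167 /286272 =0.00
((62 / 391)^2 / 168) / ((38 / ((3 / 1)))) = 961 / 81332692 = 0.00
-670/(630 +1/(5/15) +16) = -670/649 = -1.03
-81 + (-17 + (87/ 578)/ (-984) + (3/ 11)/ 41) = -204357999/ 2085424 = -97.99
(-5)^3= -125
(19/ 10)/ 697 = 19/ 6970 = 0.00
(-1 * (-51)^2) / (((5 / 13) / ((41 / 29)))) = -1386333 / 145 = -9560.92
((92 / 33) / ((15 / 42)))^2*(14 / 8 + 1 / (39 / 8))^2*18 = 771616328 / 184041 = 4192.63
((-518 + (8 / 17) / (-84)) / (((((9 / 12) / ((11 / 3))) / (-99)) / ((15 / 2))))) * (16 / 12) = 895051520 / 357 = 2507147.11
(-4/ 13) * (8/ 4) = -8/ 13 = -0.62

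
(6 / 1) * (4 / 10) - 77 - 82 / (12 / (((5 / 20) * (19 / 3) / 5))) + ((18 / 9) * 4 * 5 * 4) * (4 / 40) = -4375 / 72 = -60.76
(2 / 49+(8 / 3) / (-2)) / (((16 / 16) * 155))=-38 / 4557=-0.01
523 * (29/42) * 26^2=5126446/21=244116.48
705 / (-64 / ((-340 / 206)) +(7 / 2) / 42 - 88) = -719100 / 50123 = -14.35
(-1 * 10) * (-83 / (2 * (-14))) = -415 / 14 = -29.64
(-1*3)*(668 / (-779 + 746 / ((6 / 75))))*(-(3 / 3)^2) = 1002 / 4273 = 0.23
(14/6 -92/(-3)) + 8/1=41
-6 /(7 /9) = -54 /7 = -7.71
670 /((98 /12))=4020 /49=82.04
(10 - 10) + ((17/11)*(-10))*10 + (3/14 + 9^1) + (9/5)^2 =-547051/3850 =-142.09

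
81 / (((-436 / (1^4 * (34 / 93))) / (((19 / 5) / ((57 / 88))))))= -6732 / 16895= -0.40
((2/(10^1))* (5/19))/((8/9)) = 9/152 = 0.06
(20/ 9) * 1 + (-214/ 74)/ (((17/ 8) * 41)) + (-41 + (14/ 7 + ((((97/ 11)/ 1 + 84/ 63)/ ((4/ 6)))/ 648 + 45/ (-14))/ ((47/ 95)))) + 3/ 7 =-5180778643949/ 120956186736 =-42.83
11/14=0.79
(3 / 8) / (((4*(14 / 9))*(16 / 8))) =27 / 896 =0.03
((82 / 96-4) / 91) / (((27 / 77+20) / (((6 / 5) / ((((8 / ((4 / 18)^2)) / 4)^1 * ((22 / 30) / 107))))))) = -16157 / 2200068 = -0.01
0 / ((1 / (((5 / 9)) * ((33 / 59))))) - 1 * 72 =-72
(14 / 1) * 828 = 11592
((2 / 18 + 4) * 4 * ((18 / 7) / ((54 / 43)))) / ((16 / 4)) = 8.42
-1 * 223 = -223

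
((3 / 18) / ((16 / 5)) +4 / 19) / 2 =479 / 3648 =0.13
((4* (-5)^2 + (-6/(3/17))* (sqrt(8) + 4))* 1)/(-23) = 36/23 + 68* sqrt(2)/23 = 5.75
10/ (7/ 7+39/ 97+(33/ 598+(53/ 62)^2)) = 222975064/ 48786833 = 4.57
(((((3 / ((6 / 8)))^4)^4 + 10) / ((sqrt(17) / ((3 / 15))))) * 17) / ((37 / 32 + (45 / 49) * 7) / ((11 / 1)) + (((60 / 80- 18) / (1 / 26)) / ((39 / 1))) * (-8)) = 10582799441984 * sqrt(17) / 1141935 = 38210581.09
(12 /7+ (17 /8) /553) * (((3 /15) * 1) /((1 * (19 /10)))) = 7601 /42028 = 0.18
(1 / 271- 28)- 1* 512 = -146339 / 271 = -540.00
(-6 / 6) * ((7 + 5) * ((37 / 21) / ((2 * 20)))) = -37 / 70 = -0.53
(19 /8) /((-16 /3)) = -57 /128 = -0.45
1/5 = 0.20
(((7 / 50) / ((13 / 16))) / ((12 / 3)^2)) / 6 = 7 / 3900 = 0.00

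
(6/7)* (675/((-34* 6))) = -2.84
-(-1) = 1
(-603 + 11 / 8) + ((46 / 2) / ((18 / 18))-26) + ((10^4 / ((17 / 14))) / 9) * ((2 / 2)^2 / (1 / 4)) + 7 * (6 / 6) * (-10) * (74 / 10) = 3105907 / 1224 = 2537.51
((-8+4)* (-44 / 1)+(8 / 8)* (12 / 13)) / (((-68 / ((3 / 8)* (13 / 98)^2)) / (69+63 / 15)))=-820755 / 653072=-1.26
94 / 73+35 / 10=699 / 146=4.79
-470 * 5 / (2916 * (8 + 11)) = -1175 / 27702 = -0.04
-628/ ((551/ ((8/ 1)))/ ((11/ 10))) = -27632/ 2755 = -10.03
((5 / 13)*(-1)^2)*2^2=20 / 13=1.54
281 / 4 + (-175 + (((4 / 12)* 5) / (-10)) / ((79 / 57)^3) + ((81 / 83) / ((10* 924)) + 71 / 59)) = -770477614805783 / 7436388907640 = -103.61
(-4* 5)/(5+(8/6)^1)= -3.16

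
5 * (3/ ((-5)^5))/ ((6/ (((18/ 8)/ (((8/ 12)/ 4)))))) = -27/ 2500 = -0.01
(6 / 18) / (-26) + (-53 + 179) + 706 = 831.99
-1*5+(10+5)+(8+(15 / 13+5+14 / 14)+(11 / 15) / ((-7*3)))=102862 / 4095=25.12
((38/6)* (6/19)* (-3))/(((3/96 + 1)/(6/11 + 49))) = -34880/121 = -288.26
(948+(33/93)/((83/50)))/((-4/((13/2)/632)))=-2.44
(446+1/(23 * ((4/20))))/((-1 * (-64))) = 10263/1472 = 6.97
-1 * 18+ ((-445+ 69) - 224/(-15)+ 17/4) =-22489/60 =-374.82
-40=-40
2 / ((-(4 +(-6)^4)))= -1 / 650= -0.00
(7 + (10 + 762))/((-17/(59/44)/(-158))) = 3630919/374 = 9708.34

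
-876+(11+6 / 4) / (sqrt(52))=-876+25 * sqrt(13) / 52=-874.27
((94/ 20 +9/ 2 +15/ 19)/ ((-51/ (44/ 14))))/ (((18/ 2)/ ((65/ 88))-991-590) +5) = 135707/ 344739192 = 0.00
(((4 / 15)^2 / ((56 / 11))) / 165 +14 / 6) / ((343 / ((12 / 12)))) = 0.01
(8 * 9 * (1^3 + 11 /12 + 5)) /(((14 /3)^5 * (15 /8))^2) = 0.00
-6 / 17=-0.35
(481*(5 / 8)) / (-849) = -2405 / 6792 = -0.35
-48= -48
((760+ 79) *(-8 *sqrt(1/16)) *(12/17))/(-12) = 1678/17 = 98.71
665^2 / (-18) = -442225 / 18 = -24568.06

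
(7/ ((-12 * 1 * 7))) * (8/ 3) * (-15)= 10/ 3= 3.33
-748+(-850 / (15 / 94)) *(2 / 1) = -34204 / 3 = -11401.33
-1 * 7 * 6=-42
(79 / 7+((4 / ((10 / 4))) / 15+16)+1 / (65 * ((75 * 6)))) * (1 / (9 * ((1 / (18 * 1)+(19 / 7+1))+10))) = 5608597 / 25374375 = 0.22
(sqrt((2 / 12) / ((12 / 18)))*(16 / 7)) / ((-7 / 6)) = -48 / 49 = -0.98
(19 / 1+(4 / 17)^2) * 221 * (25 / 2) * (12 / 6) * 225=402699375 / 17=23688198.53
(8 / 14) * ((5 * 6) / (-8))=-2.14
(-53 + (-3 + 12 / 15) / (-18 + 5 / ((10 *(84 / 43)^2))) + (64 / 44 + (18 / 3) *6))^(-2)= 0.00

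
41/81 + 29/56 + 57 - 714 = -2975507/4536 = -655.98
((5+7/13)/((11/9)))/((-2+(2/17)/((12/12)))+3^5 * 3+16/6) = 33048/5322317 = 0.01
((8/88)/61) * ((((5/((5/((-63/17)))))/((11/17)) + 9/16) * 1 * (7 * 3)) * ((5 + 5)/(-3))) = 0.54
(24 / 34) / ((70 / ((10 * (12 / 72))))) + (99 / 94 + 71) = 806175 / 11186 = 72.07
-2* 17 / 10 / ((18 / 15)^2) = -85 / 36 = -2.36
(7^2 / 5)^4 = 5764801 / 625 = 9223.68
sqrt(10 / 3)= sqrt(30) / 3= 1.83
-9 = -9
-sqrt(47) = -6.86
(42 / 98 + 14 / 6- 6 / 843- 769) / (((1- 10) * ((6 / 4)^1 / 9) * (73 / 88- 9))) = -795803888 / 12728457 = -62.52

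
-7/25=-0.28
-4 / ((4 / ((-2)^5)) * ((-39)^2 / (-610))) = -19520 / 1521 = -12.83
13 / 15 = 0.87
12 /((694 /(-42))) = -252 /347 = -0.73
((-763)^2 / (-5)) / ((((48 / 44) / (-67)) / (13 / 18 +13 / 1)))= 105977462591 / 1080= 98127280.18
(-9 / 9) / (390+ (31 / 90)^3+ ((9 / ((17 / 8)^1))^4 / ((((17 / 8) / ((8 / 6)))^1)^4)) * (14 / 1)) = -5085327174489000 / 5534074746901690831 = -0.00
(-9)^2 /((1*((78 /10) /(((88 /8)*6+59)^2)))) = 2109375 /13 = 162259.62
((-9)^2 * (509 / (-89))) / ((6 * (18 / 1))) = -1527 / 356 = -4.29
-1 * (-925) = 925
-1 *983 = -983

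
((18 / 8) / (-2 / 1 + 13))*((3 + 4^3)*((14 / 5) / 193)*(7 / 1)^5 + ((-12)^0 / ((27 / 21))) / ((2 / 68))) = 35528591 / 10615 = 3347.02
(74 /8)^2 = 1369 /16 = 85.56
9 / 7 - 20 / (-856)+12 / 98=15011 / 10486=1.43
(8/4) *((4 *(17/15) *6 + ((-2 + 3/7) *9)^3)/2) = -4804847/1715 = -2801.66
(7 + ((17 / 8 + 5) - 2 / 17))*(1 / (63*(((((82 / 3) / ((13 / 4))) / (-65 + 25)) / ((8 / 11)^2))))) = -330200 / 590359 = -0.56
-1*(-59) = 59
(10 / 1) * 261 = 2610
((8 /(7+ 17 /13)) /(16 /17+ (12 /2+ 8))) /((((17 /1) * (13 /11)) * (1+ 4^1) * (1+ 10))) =1 /17145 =0.00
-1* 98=-98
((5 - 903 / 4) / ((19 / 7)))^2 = 38204761 / 5776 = 6614.40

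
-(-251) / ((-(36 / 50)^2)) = -156875 / 324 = -484.18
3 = 3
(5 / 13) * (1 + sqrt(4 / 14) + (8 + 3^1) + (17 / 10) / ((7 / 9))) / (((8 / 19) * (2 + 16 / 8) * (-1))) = -18867 / 5824 -95 * sqrt(14) / 2912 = -3.36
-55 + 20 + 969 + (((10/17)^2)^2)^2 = 6515457449894/6975757441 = 934.01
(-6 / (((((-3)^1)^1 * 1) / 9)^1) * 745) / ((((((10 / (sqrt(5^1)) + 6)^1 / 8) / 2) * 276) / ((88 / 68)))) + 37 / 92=590669 / 1564-49170 * sqrt(5) / 391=96.47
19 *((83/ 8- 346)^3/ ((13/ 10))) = -1838893066875/ 3328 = -552552003.27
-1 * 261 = -261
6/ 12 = 1/ 2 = 0.50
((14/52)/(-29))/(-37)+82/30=2.73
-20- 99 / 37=-839 / 37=-22.68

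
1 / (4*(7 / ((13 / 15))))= 13 / 420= 0.03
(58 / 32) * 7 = 12.69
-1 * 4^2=-16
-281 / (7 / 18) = -5058 / 7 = -722.57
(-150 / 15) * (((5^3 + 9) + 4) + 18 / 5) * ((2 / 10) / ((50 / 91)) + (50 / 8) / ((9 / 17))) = -6462034 / 375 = -17232.09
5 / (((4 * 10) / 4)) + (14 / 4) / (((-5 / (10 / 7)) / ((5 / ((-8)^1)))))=9 / 8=1.12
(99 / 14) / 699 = 33 / 3262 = 0.01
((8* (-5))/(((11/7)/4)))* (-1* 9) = 10080/11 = 916.36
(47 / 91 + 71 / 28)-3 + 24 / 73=10123 / 26572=0.38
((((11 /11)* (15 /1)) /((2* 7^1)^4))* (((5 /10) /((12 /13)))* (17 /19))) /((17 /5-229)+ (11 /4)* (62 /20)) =-5525 /6337756432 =-0.00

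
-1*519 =-519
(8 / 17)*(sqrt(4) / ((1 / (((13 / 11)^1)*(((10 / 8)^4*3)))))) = 24375 / 2992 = 8.15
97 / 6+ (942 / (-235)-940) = -1308257 / 1410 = -927.84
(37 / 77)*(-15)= -555 / 77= -7.21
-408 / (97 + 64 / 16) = -408 / 101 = -4.04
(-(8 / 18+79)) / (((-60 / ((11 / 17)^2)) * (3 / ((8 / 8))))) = 17303 / 93636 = 0.18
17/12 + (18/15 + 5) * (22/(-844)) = 15889/12660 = 1.26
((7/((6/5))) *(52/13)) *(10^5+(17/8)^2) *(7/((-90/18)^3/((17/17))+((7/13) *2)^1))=-20384920465/154656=-131808.14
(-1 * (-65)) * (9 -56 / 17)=6305 / 17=370.88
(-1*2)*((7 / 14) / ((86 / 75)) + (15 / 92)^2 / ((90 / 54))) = -164505 / 181976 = -0.90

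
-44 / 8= -11 / 2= -5.50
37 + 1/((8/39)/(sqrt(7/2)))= 46.12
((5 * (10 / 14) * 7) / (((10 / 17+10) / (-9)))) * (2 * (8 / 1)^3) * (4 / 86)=-43520 / 43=-1012.09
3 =3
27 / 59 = 0.46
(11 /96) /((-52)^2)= 11 /259584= 0.00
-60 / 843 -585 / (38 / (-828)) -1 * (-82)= 68492808 / 5339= 12828.77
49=49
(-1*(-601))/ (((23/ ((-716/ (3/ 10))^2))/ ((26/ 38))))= 400538132800/ 3933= 101840359.22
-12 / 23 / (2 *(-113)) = 6 / 2599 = 0.00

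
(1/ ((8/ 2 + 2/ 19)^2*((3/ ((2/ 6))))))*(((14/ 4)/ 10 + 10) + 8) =0.12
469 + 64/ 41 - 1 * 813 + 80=-10760/ 41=-262.44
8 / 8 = 1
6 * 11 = 66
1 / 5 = 0.20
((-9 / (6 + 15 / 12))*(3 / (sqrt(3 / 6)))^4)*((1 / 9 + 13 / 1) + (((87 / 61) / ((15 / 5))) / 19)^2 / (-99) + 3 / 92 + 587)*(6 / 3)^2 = -9515906290989072 / 9855652697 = -965527.76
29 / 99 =0.29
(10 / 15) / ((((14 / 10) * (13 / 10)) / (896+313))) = 3100 / 7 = 442.86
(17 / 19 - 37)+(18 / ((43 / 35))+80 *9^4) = 428809432 / 817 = 524858.55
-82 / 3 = -27.33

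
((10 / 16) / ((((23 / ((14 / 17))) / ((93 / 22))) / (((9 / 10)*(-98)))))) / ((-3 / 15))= 1435455 / 34408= 41.72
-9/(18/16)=-8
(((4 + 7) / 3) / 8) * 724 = 1991 / 6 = 331.83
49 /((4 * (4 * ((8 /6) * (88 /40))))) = 735 /704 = 1.04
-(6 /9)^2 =-4 /9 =-0.44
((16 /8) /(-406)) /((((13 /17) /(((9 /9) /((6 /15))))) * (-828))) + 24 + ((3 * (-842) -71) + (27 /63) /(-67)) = -753382257185 /292802328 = -2573.01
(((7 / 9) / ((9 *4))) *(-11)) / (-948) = 77 / 307152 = 0.00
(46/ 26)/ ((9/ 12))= 92/ 39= 2.36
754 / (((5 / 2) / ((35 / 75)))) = 10556 / 75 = 140.75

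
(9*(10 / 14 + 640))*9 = 363285 / 7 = 51897.86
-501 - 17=-518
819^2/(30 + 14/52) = 17439786/787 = 22159.83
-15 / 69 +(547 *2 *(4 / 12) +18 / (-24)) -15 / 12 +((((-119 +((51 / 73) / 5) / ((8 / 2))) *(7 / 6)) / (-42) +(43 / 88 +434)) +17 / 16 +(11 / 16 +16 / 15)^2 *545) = 527295538073 / 212762880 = 2478.32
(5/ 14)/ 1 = 5/ 14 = 0.36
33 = 33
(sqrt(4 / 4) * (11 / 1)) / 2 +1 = 13 / 2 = 6.50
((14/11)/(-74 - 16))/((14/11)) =-1/90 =-0.01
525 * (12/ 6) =1050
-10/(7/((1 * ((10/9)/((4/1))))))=-25/63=-0.40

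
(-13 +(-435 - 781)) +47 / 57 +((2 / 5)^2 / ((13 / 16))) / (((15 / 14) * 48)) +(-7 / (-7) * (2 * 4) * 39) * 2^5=2433025814 / 277875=8755.83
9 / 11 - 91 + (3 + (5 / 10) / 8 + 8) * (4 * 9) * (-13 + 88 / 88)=-4869.18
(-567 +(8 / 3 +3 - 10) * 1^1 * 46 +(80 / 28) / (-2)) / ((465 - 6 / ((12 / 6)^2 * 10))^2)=-6449200 / 1815118389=-0.00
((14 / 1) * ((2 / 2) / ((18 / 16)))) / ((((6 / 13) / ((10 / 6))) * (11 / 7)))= 25480 / 891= 28.60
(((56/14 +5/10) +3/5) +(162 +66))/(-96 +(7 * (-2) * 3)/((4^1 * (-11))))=-8547/3485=-2.45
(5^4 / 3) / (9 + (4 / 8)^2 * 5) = 2500 / 123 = 20.33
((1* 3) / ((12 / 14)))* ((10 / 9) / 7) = 5 / 9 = 0.56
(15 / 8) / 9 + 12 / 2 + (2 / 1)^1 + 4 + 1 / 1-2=269 / 24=11.21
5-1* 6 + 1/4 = -3/4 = -0.75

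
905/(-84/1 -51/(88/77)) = -7.04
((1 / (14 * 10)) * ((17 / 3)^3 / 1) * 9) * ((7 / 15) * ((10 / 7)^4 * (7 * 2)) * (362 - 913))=-541412600 / 3087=-175384.71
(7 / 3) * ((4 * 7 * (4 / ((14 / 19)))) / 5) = 70.93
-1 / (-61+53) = 1 / 8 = 0.12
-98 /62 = -49 /31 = -1.58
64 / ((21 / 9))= 192 / 7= 27.43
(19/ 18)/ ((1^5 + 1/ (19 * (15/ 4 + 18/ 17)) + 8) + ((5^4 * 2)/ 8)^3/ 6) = 2518336/ 1516867201365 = 0.00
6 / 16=3 / 8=0.38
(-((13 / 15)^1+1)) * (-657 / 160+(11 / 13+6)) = -39893 / 7800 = -5.11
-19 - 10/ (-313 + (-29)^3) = -234664/ 12351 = -19.00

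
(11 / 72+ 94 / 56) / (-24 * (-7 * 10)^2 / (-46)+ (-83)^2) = 0.00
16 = 16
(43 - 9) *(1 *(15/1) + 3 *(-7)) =-204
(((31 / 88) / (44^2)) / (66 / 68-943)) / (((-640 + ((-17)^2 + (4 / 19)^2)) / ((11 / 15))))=190247 / 471367308244800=0.00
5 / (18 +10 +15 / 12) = 20 / 117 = 0.17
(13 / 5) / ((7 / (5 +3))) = 104 / 35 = 2.97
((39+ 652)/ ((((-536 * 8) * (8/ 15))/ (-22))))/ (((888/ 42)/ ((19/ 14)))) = 2166285/ 5076992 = 0.43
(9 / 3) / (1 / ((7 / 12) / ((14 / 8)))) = 1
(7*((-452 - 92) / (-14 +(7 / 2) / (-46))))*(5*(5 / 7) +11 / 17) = 1141.23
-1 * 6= -6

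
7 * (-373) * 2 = -5222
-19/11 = -1.73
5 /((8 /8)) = 5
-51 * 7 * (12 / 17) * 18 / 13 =-4536 / 13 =-348.92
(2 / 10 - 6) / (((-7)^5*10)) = 29 / 840350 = 0.00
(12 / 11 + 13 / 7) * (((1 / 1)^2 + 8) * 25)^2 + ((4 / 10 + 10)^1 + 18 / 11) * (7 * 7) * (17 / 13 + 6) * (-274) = -1032711221 / 1001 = -1031679.54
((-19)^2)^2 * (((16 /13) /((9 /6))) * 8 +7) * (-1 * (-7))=482578663 /39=12373811.87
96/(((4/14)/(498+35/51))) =2848496/17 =167558.59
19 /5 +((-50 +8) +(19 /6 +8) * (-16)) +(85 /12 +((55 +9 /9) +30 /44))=-101047 /660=-153.10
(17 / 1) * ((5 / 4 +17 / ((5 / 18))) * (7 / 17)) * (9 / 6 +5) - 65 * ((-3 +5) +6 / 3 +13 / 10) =99879 / 40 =2496.98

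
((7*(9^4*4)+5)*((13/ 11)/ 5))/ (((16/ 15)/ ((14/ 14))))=7164807/ 176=40709.13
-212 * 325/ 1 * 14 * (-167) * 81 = 13048144200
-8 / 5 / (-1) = 8 / 5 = 1.60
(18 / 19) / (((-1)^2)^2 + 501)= 9 / 4769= 0.00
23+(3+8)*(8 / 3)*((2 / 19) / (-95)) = 124369 / 5415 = 22.97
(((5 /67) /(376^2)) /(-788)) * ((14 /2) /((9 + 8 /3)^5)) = -243 /11200795998560000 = -0.00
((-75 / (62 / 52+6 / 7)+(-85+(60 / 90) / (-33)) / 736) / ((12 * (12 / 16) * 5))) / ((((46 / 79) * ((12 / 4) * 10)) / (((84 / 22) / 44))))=-551746426973 / 136146835756800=-0.00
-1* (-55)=55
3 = 3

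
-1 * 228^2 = -51984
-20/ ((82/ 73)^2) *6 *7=-1119090/ 1681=-665.73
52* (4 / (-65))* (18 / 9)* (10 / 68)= -16 / 17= -0.94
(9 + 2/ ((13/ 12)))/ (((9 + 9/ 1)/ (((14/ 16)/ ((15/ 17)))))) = 5593/ 9360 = 0.60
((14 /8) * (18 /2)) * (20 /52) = 315 /52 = 6.06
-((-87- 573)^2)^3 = -82653950016000000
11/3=3.67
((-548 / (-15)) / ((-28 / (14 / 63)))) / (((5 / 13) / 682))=-2429284 / 4725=-514.13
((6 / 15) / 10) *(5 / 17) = 1 / 85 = 0.01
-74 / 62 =-37 / 31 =-1.19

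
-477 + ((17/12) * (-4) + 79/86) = -124291/258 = -481.75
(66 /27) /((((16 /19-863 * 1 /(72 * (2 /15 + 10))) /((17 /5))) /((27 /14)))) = -186048 /3955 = -47.04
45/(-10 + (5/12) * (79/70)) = -7560/1601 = -4.72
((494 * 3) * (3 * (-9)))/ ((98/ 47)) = -940329/ 49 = -19190.39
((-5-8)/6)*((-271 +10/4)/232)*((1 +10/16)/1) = 30251/7424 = 4.07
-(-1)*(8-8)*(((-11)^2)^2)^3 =0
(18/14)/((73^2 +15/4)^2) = 0.00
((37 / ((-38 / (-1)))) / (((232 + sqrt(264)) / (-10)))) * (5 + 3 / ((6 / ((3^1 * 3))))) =-1073 / 2678 + 37 * sqrt(66) / 10712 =-0.37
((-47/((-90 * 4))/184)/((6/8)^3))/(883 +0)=47/24675435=0.00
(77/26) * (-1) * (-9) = 693/26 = 26.65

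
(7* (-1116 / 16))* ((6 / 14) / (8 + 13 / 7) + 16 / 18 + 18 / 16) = -739319 / 736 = -1004.51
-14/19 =-0.74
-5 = -5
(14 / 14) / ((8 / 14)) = 7 / 4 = 1.75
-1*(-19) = 19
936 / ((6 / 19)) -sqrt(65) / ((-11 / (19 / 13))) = 19* sqrt(65) / 143+2964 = 2965.07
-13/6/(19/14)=-91/57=-1.60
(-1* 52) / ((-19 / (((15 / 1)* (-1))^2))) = 615.79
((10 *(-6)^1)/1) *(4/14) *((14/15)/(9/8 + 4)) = -128/41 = -3.12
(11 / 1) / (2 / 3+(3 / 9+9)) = 1.10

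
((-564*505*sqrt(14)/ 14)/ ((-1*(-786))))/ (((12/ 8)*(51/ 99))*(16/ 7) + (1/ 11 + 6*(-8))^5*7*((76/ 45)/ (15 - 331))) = -13589149199175*sqrt(14)/ 4957630259654668207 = -0.00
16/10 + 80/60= 44/15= 2.93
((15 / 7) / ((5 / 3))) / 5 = 9 / 35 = 0.26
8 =8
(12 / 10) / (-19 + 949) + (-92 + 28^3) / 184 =4235421 / 35650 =118.81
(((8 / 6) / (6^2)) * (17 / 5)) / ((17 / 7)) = 7 / 135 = 0.05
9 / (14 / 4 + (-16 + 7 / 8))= -24 / 31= -0.77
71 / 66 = 1.08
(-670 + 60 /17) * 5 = -56650 /17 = -3332.35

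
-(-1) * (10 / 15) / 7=2 / 21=0.10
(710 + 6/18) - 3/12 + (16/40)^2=213073/300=710.24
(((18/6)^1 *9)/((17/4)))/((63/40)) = 480/119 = 4.03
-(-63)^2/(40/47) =-186543/40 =-4663.58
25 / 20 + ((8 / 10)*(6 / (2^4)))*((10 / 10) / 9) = 1.28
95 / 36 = 2.64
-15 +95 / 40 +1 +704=692.38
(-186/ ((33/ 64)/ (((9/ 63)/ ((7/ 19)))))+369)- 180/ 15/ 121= 1357901/ 5929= 229.03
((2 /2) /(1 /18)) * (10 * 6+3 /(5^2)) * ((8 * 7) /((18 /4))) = 336672 /25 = 13466.88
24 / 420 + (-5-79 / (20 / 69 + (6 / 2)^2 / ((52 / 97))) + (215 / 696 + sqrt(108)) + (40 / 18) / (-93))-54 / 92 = -3260244229223 / 330300187560 + 6 * sqrt(3) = 0.52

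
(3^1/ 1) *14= 42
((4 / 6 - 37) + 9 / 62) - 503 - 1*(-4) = -99545 / 186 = -535.19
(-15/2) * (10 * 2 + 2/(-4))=-585/4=-146.25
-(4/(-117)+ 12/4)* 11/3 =-3817/351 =-10.87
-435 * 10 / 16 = -2175 / 8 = -271.88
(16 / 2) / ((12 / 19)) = 38 / 3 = 12.67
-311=-311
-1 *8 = -8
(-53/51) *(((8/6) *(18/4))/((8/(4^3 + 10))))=-1961/34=-57.68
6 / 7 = 0.86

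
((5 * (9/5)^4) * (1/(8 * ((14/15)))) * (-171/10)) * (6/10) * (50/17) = -10097379/47600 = -212.13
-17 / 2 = -8.50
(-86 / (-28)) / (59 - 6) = 43 / 742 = 0.06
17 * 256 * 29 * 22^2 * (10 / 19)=610846720 / 19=32149827.37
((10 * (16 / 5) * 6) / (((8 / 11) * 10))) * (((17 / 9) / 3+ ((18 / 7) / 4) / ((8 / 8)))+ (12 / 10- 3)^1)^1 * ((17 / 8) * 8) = -372878 / 1575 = -236.75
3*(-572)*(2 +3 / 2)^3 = -147147 / 2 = -73573.50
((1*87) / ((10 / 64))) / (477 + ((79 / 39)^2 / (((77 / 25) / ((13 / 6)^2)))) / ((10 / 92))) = 34727616 / 33339065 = 1.04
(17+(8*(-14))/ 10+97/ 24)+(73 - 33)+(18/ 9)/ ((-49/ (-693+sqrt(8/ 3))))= 65627/ 840 - 4*sqrt(6)/ 147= 78.06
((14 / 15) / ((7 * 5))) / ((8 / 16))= 4 / 75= 0.05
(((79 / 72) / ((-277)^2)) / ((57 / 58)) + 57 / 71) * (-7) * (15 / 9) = -314114269595 / 33536404404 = -9.37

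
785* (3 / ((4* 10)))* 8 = 471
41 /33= 1.24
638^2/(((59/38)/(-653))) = -10100389816/59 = -171193047.73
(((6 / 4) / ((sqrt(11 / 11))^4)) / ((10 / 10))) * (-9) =-27 / 2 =-13.50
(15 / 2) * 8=60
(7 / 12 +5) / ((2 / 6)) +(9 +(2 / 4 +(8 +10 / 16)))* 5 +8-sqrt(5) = 113.14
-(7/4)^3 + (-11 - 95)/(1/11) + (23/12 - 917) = -400597/192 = -2086.44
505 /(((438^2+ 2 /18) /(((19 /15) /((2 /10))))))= 28785 /1726597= 0.02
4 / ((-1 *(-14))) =2 / 7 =0.29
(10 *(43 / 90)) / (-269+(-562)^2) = 43 / 2840175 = 0.00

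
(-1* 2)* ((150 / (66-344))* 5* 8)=6000 / 139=43.17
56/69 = 0.81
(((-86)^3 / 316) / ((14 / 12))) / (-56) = 238521 / 7742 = 30.81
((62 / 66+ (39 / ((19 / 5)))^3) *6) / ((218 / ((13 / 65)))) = 244903504 / 41119705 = 5.96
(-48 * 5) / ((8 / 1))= -30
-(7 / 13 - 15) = 188 / 13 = 14.46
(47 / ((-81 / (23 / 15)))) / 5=-0.18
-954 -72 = -1026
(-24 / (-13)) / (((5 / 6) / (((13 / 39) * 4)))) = 192 / 65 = 2.95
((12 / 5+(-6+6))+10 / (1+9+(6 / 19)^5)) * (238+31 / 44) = 2211039790713 / 2724564260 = 811.52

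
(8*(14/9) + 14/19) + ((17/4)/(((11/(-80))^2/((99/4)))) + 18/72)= 41961857/7524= 5577.07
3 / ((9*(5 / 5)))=0.33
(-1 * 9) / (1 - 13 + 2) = 9 / 10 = 0.90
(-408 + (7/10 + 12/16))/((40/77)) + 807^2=520373113/800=650466.39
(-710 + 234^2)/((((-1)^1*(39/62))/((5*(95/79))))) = -1591654700/3081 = -516603.28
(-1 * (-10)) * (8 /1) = 80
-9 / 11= -0.82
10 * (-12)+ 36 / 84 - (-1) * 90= -207 / 7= -29.57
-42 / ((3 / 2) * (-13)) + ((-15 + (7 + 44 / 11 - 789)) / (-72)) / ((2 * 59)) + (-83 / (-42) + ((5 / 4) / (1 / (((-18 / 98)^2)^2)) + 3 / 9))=2902210741225 / 636710740848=4.56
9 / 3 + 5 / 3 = 14 / 3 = 4.67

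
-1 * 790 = -790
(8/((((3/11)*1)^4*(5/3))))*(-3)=-117128/45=-2602.84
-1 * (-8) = 8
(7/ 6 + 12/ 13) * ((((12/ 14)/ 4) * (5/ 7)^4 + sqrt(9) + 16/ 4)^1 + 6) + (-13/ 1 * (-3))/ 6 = 88575989/ 2621892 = 33.78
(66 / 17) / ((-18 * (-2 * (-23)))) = -11 / 2346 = -0.00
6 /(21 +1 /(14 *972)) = 81648 /285769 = 0.29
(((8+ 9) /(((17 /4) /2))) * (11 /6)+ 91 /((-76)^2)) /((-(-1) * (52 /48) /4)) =254417 /4693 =54.21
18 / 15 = 6 / 5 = 1.20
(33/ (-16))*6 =-99/ 8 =-12.38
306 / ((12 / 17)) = 867 / 2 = 433.50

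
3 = 3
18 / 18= 1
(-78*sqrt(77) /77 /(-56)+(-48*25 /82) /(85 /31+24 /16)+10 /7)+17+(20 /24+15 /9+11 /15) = 39*sqrt(77) /2156+41239867 /2264430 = 18.37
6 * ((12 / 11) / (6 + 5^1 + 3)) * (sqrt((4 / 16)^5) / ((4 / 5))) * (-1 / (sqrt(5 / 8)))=-9 * sqrt(10) / 1232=-0.02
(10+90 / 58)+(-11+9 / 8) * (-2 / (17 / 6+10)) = 58463 / 4466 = 13.09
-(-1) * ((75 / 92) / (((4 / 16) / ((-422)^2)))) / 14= 6678150 / 161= 41479.19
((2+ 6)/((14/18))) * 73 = 750.86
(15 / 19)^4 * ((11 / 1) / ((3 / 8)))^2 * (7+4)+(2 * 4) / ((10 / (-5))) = 478638716 / 130321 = 3672.77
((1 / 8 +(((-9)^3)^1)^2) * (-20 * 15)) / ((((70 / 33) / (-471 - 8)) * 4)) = 1008058783545 / 112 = 9000524853.08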